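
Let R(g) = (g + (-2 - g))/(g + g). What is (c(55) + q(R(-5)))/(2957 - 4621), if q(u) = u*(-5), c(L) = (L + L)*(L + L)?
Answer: -12099/1664 ≈ -7.2710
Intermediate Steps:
R(g) = -1/g (R(g) = -2*1/(2*g) = -1/g)
c(L) = 4*L² (c(L) = (2*L)*(2*L) = 4*L²)
q(u) = -5*u
(c(55) + q(R(-5)))/(2957 - 4621) = (4*55² - (-5)/(-5))/(2957 - 4621) = (4*3025 - (-5)*(-1)/5)/(-1664) = (12100 - 5*⅕)*(-1/1664) = (12100 - 1)*(-1/1664) = 12099*(-1/1664) = -12099/1664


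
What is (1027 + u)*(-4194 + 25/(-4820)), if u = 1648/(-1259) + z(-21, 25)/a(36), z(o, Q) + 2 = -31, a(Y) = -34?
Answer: -177679763803817/41264984 ≈ -4.3058e+6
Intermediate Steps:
z(o, Q) = -33 (z(o, Q) = -2 - 31 = -33)
u = -14485/42806 (u = 1648/(-1259) - 33/(-34) = 1648*(-1/1259) - 33*(-1/34) = -1648/1259 + 33/34 = -14485/42806 ≈ -0.33839)
(1027 + u)*(-4194 + 25/(-4820)) = (1027 - 14485/42806)*(-4194 + 25/(-4820)) = 43947277*(-4194 + 25*(-1/4820))/42806 = 43947277*(-4194 - 5/964)/42806 = (43947277/42806)*(-4043021/964) = -177679763803817/41264984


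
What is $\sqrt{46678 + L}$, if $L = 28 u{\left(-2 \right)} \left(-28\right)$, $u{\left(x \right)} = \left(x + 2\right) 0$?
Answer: $\sqrt{46678} \approx 216.05$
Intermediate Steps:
$u{\left(x \right)} = 0$ ($u{\left(x \right)} = \left(2 + x\right) 0 = 0$)
$L = 0$ ($L = 28 \cdot 0 \left(-28\right) = 0 \left(-28\right) = 0$)
$\sqrt{46678 + L} = \sqrt{46678 + 0} = \sqrt{46678}$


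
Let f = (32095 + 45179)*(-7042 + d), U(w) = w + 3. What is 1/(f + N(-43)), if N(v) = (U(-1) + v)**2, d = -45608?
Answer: -1/4068474419 ≈ -2.4579e-10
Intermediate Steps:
U(w) = 3 + w
N(v) = (2 + v)**2 (N(v) = ((3 - 1) + v)**2 = (2 + v)**2)
f = -4068476100 (f = (32095 + 45179)*(-7042 - 45608) = 77274*(-52650) = -4068476100)
1/(f + N(-43)) = 1/(-4068476100 + (2 - 43)**2) = 1/(-4068476100 + (-41)**2) = 1/(-4068476100 + 1681) = 1/(-4068474419) = -1/4068474419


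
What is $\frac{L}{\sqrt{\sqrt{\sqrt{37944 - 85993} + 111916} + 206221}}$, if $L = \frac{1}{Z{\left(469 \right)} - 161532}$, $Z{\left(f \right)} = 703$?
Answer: $- \frac{1}{160829 \sqrt{206221 + \sqrt{111916 + i \sqrt{48049}}}} \approx -1.3681 \cdot 10^{-8} + 1.085 \cdot 10^{-14} i$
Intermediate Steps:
$L = - \frac{1}{160829}$ ($L = \frac{1}{703 - 161532} = \frac{1}{-160829} = - \frac{1}{160829} \approx -6.2178 \cdot 10^{-6}$)
$\frac{L}{\sqrt{\sqrt{\sqrt{37944 - 85993} + 111916} + 206221}} = - \frac{1}{160829 \sqrt{\sqrt{\sqrt{37944 - 85993} + 111916} + 206221}} = - \frac{1}{160829 \sqrt{\sqrt{\sqrt{-48049} + 111916} + 206221}} = - \frac{1}{160829 \sqrt{\sqrt{i \sqrt{48049} + 111916} + 206221}} = - \frac{1}{160829 \sqrt{\sqrt{111916 + i \sqrt{48049}} + 206221}} = - \frac{1}{160829 \sqrt{206221 + \sqrt{111916 + i \sqrt{48049}}}}$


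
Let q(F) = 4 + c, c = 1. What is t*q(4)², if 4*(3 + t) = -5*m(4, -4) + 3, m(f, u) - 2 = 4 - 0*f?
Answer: -975/4 ≈ -243.75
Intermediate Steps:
m(f, u) = 6 (m(f, u) = 2 + (4 - 0*f) = 2 + (4 - 1*0) = 2 + (4 + 0) = 2 + 4 = 6)
q(F) = 5 (q(F) = 4 + 1 = 5)
t = -39/4 (t = -3 + (-5*6 + 3)/4 = -3 + (-30 + 3)/4 = -3 + (¼)*(-27) = -3 - 27/4 = -39/4 ≈ -9.7500)
t*q(4)² = -39/4*5² = -39/4*25 = -975/4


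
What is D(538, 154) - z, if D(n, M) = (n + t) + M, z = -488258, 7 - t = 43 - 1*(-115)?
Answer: 488799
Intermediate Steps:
t = -151 (t = 7 - (43 - 1*(-115)) = 7 - (43 + 115) = 7 - 1*158 = 7 - 158 = -151)
D(n, M) = -151 + M + n (D(n, M) = (n - 151) + M = (-151 + n) + M = -151 + M + n)
D(538, 154) - z = (-151 + 154 + 538) - 1*(-488258) = 541 + 488258 = 488799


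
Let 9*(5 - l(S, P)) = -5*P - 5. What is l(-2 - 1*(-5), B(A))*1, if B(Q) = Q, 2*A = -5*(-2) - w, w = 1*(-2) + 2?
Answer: 25/3 ≈ 8.3333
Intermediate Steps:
w = 0 (w = -2 + 2 = 0)
A = 5 (A = (-5*(-2) - 1*0)/2 = (10 + 0)/2 = (½)*10 = 5)
l(S, P) = 50/9 + 5*P/9 (l(S, P) = 5 - (-5*P - 5)/9 = 5 - (-5 - 5*P)/9 = 5 + (5/9 + 5*P/9) = 50/9 + 5*P/9)
l(-2 - 1*(-5), B(A))*1 = (50/9 + (5/9)*5)*1 = (50/9 + 25/9)*1 = (25/3)*1 = 25/3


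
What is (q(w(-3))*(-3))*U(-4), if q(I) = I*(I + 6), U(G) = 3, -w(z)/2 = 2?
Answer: 72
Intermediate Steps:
w(z) = -4 (w(z) = -2*2 = -4)
q(I) = I*(6 + I)
(q(w(-3))*(-3))*U(-4) = (-4*(6 - 4)*(-3))*3 = (-4*2*(-3))*3 = -8*(-3)*3 = 24*3 = 72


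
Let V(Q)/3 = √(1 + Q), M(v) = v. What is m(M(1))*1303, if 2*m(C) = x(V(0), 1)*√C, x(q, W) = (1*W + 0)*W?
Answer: 1303/2 ≈ 651.50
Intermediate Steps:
V(Q) = 3*√(1 + Q)
x(q, W) = W² (x(q, W) = (W + 0)*W = W*W = W²)
m(C) = √C/2 (m(C) = (1²*√C)/2 = (1*√C)/2 = √C/2)
m(M(1))*1303 = (√1/2)*1303 = ((½)*1)*1303 = (½)*1303 = 1303/2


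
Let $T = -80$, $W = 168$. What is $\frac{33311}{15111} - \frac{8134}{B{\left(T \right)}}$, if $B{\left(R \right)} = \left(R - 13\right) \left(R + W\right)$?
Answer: $\frac{65921683}{20611404} \approx 3.1983$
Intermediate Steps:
$B{\left(R \right)} = \left(-13 + R\right) \left(168 + R\right)$ ($B{\left(R \right)} = \left(R - 13\right) \left(R + 168\right) = \left(-13 + R\right) \left(168 + R\right)$)
$\frac{33311}{15111} - \frac{8134}{B{\left(T \right)}} = \frac{33311}{15111} - \frac{8134}{-2184 + \left(-80\right)^{2} + 155 \left(-80\right)} = 33311 \cdot \frac{1}{15111} - \frac{8134}{-2184 + 6400 - 12400} = \frac{33311}{15111} - \frac{8134}{-8184} = \frac{33311}{15111} - - \frac{4067}{4092} = \frac{33311}{15111} + \frac{4067}{4092} = \frac{65921683}{20611404}$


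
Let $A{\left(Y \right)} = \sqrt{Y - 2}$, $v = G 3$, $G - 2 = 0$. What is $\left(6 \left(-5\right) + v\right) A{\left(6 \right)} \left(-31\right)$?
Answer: $1488$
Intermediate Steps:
$G = 2$ ($G = 2 + 0 = 2$)
$v = 6$ ($v = 2 \cdot 3 = 6$)
$A{\left(Y \right)} = \sqrt{-2 + Y}$
$\left(6 \left(-5\right) + v\right) A{\left(6 \right)} \left(-31\right) = \left(6 \left(-5\right) + 6\right) \sqrt{-2 + 6} \left(-31\right) = \left(-30 + 6\right) \sqrt{4} \left(-31\right) = \left(-24\right) 2 \left(-31\right) = \left(-48\right) \left(-31\right) = 1488$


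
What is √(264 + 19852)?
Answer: 2*√5029 ≈ 141.83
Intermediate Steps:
√(264 + 19852) = √20116 = 2*√5029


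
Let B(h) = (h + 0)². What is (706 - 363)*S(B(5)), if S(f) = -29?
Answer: -9947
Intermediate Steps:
B(h) = h²
(706 - 363)*S(B(5)) = (706 - 363)*(-29) = 343*(-29) = -9947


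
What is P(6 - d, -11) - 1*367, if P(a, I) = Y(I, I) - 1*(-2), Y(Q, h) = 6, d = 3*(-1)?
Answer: -359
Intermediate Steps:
d = -3
P(a, I) = 8 (P(a, I) = 6 - 1*(-2) = 6 + 2 = 8)
P(6 - d, -11) - 1*367 = 8 - 1*367 = 8 - 367 = -359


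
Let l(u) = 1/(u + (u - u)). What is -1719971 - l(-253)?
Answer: -435152662/253 ≈ -1.7200e+6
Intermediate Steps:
l(u) = 1/u (l(u) = 1/(u + 0) = 1/u)
-1719971 - l(-253) = -1719971 - 1/(-253) = -1719971 - 1*(-1/253) = -1719971 + 1/253 = -435152662/253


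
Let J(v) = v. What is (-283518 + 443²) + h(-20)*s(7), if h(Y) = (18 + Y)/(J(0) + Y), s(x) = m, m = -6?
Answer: -436348/5 ≈ -87270.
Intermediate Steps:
s(x) = -6
h(Y) = (18 + Y)/Y (h(Y) = (18 + Y)/(0 + Y) = (18 + Y)/Y)
(-283518 + 443²) + h(-20)*s(7) = (-283518 + 443²) + ((18 - 20)/(-20))*(-6) = (-283518 + 196249) - 1/20*(-2)*(-6) = -87269 + (⅒)*(-6) = -87269 - ⅗ = -436348/5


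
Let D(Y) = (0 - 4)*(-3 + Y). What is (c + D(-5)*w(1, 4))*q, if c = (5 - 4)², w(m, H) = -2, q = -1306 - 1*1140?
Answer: 154098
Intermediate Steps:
q = -2446 (q = -1306 - 1140 = -2446)
D(Y) = 12 - 4*Y (D(Y) = -4*(-3 + Y) = 12 - 4*Y)
c = 1 (c = 1² = 1)
(c + D(-5)*w(1, 4))*q = (1 + (12 - 4*(-5))*(-2))*(-2446) = (1 + (12 + 20)*(-2))*(-2446) = (1 + 32*(-2))*(-2446) = (1 - 64)*(-2446) = -63*(-2446) = 154098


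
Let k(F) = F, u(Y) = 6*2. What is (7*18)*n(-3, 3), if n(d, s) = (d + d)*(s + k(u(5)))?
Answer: -11340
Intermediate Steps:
u(Y) = 12
n(d, s) = 2*d*(12 + s) (n(d, s) = (d + d)*(s + 12) = (2*d)*(12 + s) = 2*d*(12 + s))
(7*18)*n(-3, 3) = (7*18)*(2*(-3)*(12 + 3)) = 126*(2*(-3)*15) = 126*(-90) = -11340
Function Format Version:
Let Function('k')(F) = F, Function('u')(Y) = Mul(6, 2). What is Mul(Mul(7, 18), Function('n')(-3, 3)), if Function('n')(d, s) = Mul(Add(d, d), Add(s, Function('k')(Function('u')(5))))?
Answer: -11340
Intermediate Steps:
Function('u')(Y) = 12
Function('n')(d, s) = Mul(2, d, Add(12, s)) (Function('n')(d, s) = Mul(Add(d, d), Add(s, 12)) = Mul(Mul(2, d), Add(12, s)) = Mul(2, d, Add(12, s)))
Mul(Mul(7, 18), Function('n')(-3, 3)) = Mul(Mul(7, 18), Mul(2, -3, Add(12, 3))) = Mul(126, Mul(2, -3, 15)) = Mul(126, -90) = -11340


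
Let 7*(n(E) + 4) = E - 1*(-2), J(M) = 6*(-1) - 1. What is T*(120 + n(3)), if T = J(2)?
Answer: -817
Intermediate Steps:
J(M) = -7 (J(M) = -6 - 1 = -7)
n(E) = -26/7 + E/7 (n(E) = -4 + (E - 1*(-2))/7 = -4 + (E + 2)/7 = -4 + (2 + E)/7 = -4 + (2/7 + E/7) = -26/7 + E/7)
T = -7
T*(120 + n(3)) = -7*(120 + (-26/7 + (⅐)*3)) = -7*(120 + (-26/7 + 3/7)) = -7*(120 - 23/7) = -7*817/7 = -817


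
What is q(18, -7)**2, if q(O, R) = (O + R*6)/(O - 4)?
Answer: 144/49 ≈ 2.9388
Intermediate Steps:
q(O, R) = (O + 6*R)/(-4 + O)
q(18, -7)**2 = ((18 + 6*(-7))/(-4 + 18))**2 = ((18 - 42)/14)**2 = ((1/14)*(-24))**2 = (-12/7)**2 = 144/49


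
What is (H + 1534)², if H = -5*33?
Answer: 1874161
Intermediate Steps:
H = -165
(H + 1534)² = (-165 + 1534)² = 1369² = 1874161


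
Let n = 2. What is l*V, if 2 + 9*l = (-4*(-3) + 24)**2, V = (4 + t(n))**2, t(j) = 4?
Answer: 82816/9 ≈ 9201.8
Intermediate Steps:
V = 64 (V = (4 + 4)**2 = 8**2 = 64)
l = 1294/9 (l = -2/9 + (-4*(-3) + 24)**2/9 = -2/9 + (12 + 24)**2/9 = -2/9 + (1/9)*36**2 = -2/9 + (1/9)*1296 = -2/9 + 144 = 1294/9 ≈ 143.78)
l*V = (1294/9)*64 = 82816/9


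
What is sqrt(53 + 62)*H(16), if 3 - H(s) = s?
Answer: -13*sqrt(115) ≈ -139.41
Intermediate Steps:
H(s) = 3 - s
sqrt(53 + 62)*H(16) = sqrt(53 + 62)*(3 - 1*16) = sqrt(115)*(3 - 16) = sqrt(115)*(-13) = -13*sqrt(115)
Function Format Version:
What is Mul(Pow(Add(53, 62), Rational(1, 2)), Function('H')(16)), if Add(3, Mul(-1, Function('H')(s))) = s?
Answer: Mul(-13, Pow(115, Rational(1, 2))) ≈ -139.41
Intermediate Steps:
Function('H')(s) = Add(3, Mul(-1, s))
Mul(Pow(Add(53, 62), Rational(1, 2)), Function('H')(16)) = Mul(Pow(Add(53, 62), Rational(1, 2)), Add(3, Mul(-1, 16))) = Mul(Pow(115, Rational(1, 2)), Add(3, -16)) = Mul(Pow(115, Rational(1, 2)), -13) = Mul(-13, Pow(115, Rational(1, 2)))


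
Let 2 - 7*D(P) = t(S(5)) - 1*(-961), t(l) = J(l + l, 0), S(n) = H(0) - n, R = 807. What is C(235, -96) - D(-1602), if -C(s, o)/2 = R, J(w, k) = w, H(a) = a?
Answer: -10349/7 ≈ -1478.4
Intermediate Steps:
S(n) = -n (S(n) = 0 - n = -n)
C(s, o) = -1614 (C(s, o) = -2*807 = -1614)
t(l) = 2*l (t(l) = l + l = 2*l)
D(P) = -949/7 (D(P) = 2/7 - (2*(-1*5) - 1*(-961))/7 = 2/7 - (2*(-5) + 961)/7 = 2/7 - (-10 + 961)/7 = 2/7 - ⅐*951 = 2/7 - 951/7 = -949/7)
C(235, -96) - D(-1602) = -1614 - 1*(-949/7) = -1614 + 949/7 = -10349/7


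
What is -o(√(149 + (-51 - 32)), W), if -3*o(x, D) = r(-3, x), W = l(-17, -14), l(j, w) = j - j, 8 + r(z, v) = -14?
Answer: -22/3 ≈ -7.3333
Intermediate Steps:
r(z, v) = -22 (r(z, v) = -8 - 14 = -22)
l(j, w) = 0
W = 0
o(x, D) = 22/3 (o(x, D) = -⅓*(-22) = 22/3)
-o(√(149 + (-51 - 32)), W) = -1*22/3 = -22/3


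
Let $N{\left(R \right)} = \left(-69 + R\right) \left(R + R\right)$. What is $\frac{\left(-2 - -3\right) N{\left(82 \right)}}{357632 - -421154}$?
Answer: $\frac{1066}{389393} \approx 0.0027376$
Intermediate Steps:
$N{\left(R \right)} = 2 R \left(-69 + R\right)$ ($N{\left(R \right)} = \left(-69 + R\right) 2 R = 2 R \left(-69 + R\right)$)
$\frac{\left(-2 - -3\right) N{\left(82 \right)}}{357632 - -421154} = \frac{\left(-2 - -3\right) 2 \cdot 82 \left(-69 + 82\right)}{357632 - -421154} = \frac{\left(-2 + 3\right) 2 \cdot 82 \cdot 13}{357632 + 421154} = \frac{1 \cdot 2132}{778786} = 2132 \cdot \frac{1}{778786} = \frac{1066}{389393}$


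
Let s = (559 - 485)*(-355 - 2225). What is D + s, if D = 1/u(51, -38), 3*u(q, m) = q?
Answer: -3245639/17 ≈ -1.9092e+5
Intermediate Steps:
u(q, m) = q/3
D = 1/17 (D = 1/((⅓)*51) = 1/17 ≈ 0.058824)
s = -190920 (s = 74*(-2580) = -190920)
D + s = 1/17 - 190920 = -3245639/17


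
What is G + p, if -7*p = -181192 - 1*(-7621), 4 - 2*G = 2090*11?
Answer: 93120/7 ≈ 13303.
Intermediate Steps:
G = -11493 (G = 2 - 1045*11 = 2 - ½*22990 = 2 - 11495 = -11493)
p = 173571/7 (p = -(-181192 - 1*(-7621))/7 = -(-181192 + 7621)/7 = -⅐*(-173571) = 173571/7 ≈ 24796.)
G + p = -11493 + 173571/7 = 93120/7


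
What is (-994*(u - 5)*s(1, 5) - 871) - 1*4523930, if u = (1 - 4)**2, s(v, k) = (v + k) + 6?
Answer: -4572513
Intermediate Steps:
s(v, k) = 6 + k + v (s(v, k) = (k + v) + 6 = 6 + k + v)
u = 9 (u = (-3)**2 = 9)
(-994*(u - 5)*s(1, 5) - 871) - 1*4523930 = (-994*(9 - 5)*(6 + 5 + 1) - 871) - 1*4523930 = (-3976*12 - 871) - 4523930 = (-994*48 - 871) - 4523930 = (-47712 - 871) - 4523930 = -48583 - 4523930 = -4572513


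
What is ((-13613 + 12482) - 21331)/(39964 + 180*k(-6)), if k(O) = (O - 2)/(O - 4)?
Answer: -11231/20054 ≈ -0.56004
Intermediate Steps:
k(O) = (-2 + O)/(-4 + O)
((-13613 + 12482) - 21331)/(39964 + 180*k(-6)) = ((-13613 + 12482) - 21331)/(39964 + 180*((-2 - 6)/(-4 - 6))) = (-1131 - 21331)/(39964 + 180*(-8/(-10))) = -22462/(39964 + 180*(-⅒*(-8))) = -22462/(39964 + 180*(⅘)) = -22462/(39964 + 144) = -22462/40108 = -22462*1/40108 = -11231/20054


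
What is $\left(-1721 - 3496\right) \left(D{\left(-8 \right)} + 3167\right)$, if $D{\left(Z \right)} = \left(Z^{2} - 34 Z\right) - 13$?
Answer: $-18207330$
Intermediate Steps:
$D{\left(Z \right)} = -13 + Z^{2} - 34 Z$
$\left(-1721 - 3496\right) \left(D{\left(-8 \right)} + 3167\right) = \left(-1721 - 3496\right) \left(\left(-13 + \left(-8\right)^{2} - -272\right) + 3167\right) = - 5217 \left(\left(-13 + 64 + 272\right) + 3167\right) = - 5217 \left(323 + 3167\right) = \left(-5217\right) 3490 = -18207330$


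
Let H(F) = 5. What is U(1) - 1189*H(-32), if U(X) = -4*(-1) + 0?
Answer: -5941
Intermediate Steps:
U(X) = 4 (U(X) = 4 + 0 = 4)
U(1) - 1189*H(-32) = 4 - 1189*5 = 4 - 5945 = -5941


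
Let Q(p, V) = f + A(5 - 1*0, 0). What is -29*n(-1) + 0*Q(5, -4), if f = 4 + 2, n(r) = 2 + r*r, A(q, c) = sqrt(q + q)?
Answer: -87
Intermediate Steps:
A(q, c) = sqrt(2)*sqrt(q) (A(q, c) = sqrt(2*q) = sqrt(2)*sqrt(q))
n(r) = 2 + r**2
f = 6
Q(p, V) = 6 + sqrt(10) (Q(p, V) = 6 + sqrt(2)*sqrt(5 - 1*0) = 6 + sqrt(2)*sqrt(5 + 0) = 6 + sqrt(2)*sqrt(5) = 6 + sqrt(10))
-29*n(-1) + 0*Q(5, -4) = -29*(2 + (-1)**2) + 0*(6 + sqrt(10)) = -29*(2 + 1) + 0 = -29*3 + 0 = -87 + 0 = -87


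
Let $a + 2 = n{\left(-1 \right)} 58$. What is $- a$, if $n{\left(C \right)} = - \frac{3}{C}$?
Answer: $-172$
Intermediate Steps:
$a = 172$ ($a = -2 + - \frac{3}{-1} \cdot 58 = -2 + \left(-3\right) \left(-1\right) 58 = -2 + 3 \cdot 58 = -2 + 174 = 172$)
$- a = \left(-1\right) 172 = -172$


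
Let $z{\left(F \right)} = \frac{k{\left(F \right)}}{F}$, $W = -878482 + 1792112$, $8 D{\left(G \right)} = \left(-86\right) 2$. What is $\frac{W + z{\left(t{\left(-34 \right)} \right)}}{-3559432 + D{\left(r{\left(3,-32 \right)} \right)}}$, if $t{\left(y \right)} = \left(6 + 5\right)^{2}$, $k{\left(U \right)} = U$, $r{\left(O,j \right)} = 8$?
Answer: $- \frac{1827262}{7118907} \approx -0.25668$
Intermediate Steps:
$D{\left(G \right)} = - \frac{43}{2}$ ($D{\left(G \right)} = \frac{\left(-86\right) 2}{8} = \frac{1}{8} \left(-172\right) = - \frac{43}{2}$)
$t{\left(y \right)} = 121$ ($t{\left(y \right)} = 11^{2} = 121$)
$W = 913630$
$z{\left(F \right)} = 1$ ($z{\left(F \right)} = \frac{F}{F} = 1$)
$\frac{W + z{\left(t{\left(-34 \right)} \right)}}{-3559432 + D{\left(r{\left(3,-32 \right)} \right)}} = \frac{913630 + 1}{-3559432 - \frac{43}{2}} = \frac{913631}{- \frac{7118907}{2}} = 913631 \left(- \frac{2}{7118907}\right) = - \frac{1827262}{7118907}$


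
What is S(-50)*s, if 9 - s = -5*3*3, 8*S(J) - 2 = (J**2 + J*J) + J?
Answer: 33426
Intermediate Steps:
S(J) = 1/4 + J**2/4 + J/8 (S(J) = 1/4 + ((J**2 + J*J) + J)/8 = 1/4 + ((J**2 + J**2) + J)/8 = 1/4 + (2*J**2 + J)/8 = 1/4 + (J + 2*J**2)/8 = 1/4 + (J**2/4 + J/8) = 1/4 + J**2/4 + J/8)
s = 54 (s = 9 - (-5*3)*3 = 9 - (-15)*3 = 9 - 1*(-45) = 9 + 45 = 54)
S(-50)*s = (1/4 + (1/4)*(-50)**2 + (1/8)*(-50))*54 = (1/4 + (1/4)*2500 - 25/4)*54 = (1/4 + 625 - 25/4)*54 = 619*54 = 33426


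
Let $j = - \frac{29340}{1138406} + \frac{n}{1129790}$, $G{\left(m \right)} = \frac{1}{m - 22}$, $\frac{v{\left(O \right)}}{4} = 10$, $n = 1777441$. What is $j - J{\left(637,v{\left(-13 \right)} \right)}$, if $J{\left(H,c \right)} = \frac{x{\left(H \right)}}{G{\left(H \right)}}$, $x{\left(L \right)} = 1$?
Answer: $- \frac{394498961552327}{643079857370} \approx -613.45$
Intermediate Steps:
$v{\left(O \right)} = 40$ ($v{\left(O \right)} = 4 \cdot 10 = 40$)
$G{\left(m \right)} = \frac{1}{-22 + m}$
$J{\left(H,c \right)} = -22 + H$ ($J{\left(H,c \right)} = 1 \frac{1}{\frac{1}{-22 + H}} = 1 \left(-22 + H\right) = -22 + H$)
$j = \frac{995150730223}{643079857370}$ ($j = - \frac{29340}{1138406} + \frac{1777441}{1129790} = \left(-29340\right) \frac{1}{1138406} + 1777441 \cdot \frac{1}{1129790} = - \frac{14670}{569203} + \frac{1777441}{1129790} = \frac{995150730223}{643079857370} \approx 1.5475$)
$j - J{\left(637,v{\left(-13 \right)} \right)} = \frac{995150730223}{643079857370} - \left(-22 + 637\right) = \frac{995150730223}{643079857370} - 615 = - \frac{394498961552327}{643079857370}$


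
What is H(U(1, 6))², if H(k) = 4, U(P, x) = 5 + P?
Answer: 16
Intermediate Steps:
H(U(1, 6))² = 4² = 16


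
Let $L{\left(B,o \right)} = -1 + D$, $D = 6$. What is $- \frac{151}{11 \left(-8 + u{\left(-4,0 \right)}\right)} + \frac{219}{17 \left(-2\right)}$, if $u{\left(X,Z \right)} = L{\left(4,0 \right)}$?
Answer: $- \frac{2093}{1122} \approx -1.8654$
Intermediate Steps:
$L{\left(B,o \right)} = 5$ ($L{\left(B,o \right)} = -1 + 6 = 5$)
$u{\left(X,Z \right)} = 5$
$- \frac{151}{11 \left(-8 + u{\left(-4,0 \right)}\right)} + \frac{219}{17 \left(-2\right)} = - \frac{151}{11 \left(-8 + 5\right)} + \frac{219}{17 \left(-2\right)} = - \frac{151}{11 \left(-3\right)} + \frac{219}{-34} = - \frac{151}{-33} + 219 \left(- \frac{1}{34}\right) = \left(-151\right) \left(- \frac{1}{33}\right) - \frac{219}{34} = \frac{151}{33} - \frac{219}{34} = - \frac{2093}{1122}$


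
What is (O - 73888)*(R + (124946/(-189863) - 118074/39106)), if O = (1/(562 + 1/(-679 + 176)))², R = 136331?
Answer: -597648838770322749085940402928/59332037613658075955 ≈ -1.0073e+10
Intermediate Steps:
O = 253009/79910809225 (O = (1/(562 + 1/(-503)))² = (1/(562 - 1/503))² = (1/(282685/503))² = (503/282685)² = 253009/79910809225 ≈ 3.1661e-6)
(O - 73888)*(R + (124946/(-189863) - 118074/39106)) = (253009/79910809225 - 73888)*(136331 + (124946/(-189863) - 118074/39106)) = -5904449871763791*(136331 + (124946*(-1/189863) - 118074*1/39106))/79910809225 = -5904449871763791*(136331 + (-124946/189863 - 59037/19553))/79910809225 = -5904449871763791*(136331 - 13652011069/3712391239)/79910809225 = -5904449871763791/79910809225*506100357993040/3712391239 = -597648838770322749085940402928/59332037613658075955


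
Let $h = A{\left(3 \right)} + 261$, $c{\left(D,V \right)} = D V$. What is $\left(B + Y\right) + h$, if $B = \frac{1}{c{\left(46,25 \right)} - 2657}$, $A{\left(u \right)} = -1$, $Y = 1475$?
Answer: $\frac{2614644}{1507} \approx 1735.0$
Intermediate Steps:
$h = 260$ ($h = -1 + 261 = 260$)
$B = - \frac{1}{1507}$ ($B = \frac{1}{46 \cdot 25 - 2657} = \frac{1}{1150 - 2657} = \frac{1}{-1507} = - \frac{1}{1507} \approx -0.00066357$)
$\left(B + Y\right) + h = \left(- \frac{1}{1507} + 1475\right) + 260 = \frac{2222824}{1507} + 260 = \frac{2614644}{1507}$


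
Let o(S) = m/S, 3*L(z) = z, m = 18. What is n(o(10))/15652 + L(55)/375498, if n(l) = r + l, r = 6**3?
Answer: 615528133/44079710220 ≈ 0.013964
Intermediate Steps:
L(z) = z/3
r = 216
o(S) = 18/S
n(l) = 216 + l
n(o(10))/15652 + L(55)/375498 = (216 + 18/10)/15652 + ((1/3)*55)/375498 = (216 + 18*(1/10))*(1/15652) + (55/3)*(1/375498) = (216 + 9/5)*(1/15652) + 55/1126494 = (1089/5)*(1/15652) + 55/1126494 = 1089/78260 + 55/1126494 = 615528133/44079710220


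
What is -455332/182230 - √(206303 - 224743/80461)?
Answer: -227666/91115 - 2*√333895467488335/80461 ≈ -456.70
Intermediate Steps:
-455332/182230 - √(206303 - 224743/80461) = -455332*1/182230 - √(206303 - 224743*1/80461) = -227666/91115 - √(206303 - 224743/80461) = -227666/91115 - √(16599120940/80461) = -227666/91115 - 2*√333895467488335/80461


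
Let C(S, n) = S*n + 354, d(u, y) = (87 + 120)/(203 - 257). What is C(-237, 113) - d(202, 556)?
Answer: -158539/6 ≈ -26423.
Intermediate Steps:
d(u, y) = -23/6 (d(u, y) = 207/(-54) = 207*(-1/54) = -23/6)
C(S, n) = 354 + S*n
C(-237, 113) - d(202, 556) = (354 - 237*113) - 1*(-23/6) = (354 - 26781) + 23/6 = -26427 + 23/6 = -158539/6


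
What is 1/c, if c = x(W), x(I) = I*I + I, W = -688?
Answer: 1/472656 ≈ 2.1157e-6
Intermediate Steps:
x(I) = I + I² (x(I) = I² + I = I + I²)
c = 472656 (c = -688*(1 - 688) = -688*(-687) = 472656)
1/c = 1/472656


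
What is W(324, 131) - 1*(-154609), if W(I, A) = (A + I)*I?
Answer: 302029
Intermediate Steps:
W(I, A) = I*(A + I)
W(324, 131) - 1*(-154609) = 324*(131 + 324) - 1*(-154609) = 324*455 + 154609 = 147420 + 154609 = 302029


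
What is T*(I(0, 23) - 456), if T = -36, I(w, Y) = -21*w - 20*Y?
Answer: 32976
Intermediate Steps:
T*(I(0, 23) - 456) = -36*((-21*0 - 20*23) - 456) = -36*((0 - 460) - 456) = -36*(-460 - 456) = -36*(-916) = 32976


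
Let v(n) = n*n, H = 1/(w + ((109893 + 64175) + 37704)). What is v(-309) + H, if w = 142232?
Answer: 33800655925/354004 ≈ 95481.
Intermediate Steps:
H = 1/354004 (H = 1/(142232 + ((109893 + 64175) + 37704)) = 1/(142232 + (174068 + 37704)) = 1/(142232 + 211772) = 1/354004 ≈ 2.8248e-6)
v(n) = n**2
v(-309) + H = (-309)**2 + 1/354004 = 95481 + 1/354004 = 33800655925/354004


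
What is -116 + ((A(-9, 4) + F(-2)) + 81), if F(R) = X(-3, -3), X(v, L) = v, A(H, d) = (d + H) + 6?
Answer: -37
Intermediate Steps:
A(H, d) = 6 + H + d (A(H, d) = (H + d) + 6 = 6 + H + d)
F(R) = -3
-116 + ((A(-9, 4) + F(-2)) + 81) = -116 + (((6 - 9 + 4) - 3) + 81) = -116 + ((1 - 3) + 81) = -116 + (-2 + 81) = -116 + 79 = -37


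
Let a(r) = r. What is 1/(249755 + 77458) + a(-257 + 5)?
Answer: -82457675/327213 ≈ -252.00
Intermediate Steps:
1/(249755 + 77458) + a(-257 + 5) = 1/(249755 + 77458) + (-257 + 5) = 1/327213 - 252 = -82457675/327213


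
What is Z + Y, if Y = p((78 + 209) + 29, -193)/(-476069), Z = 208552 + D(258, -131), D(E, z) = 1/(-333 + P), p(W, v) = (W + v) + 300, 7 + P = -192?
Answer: 52819694889711/253268708 ≈ 2.0855e+5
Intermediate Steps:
P = -199 (P = -7 - 192 = -199)
p(W, v) = 300 + W + v
D(E, z) = -1/532 (D(E, z) = 1/(-333 - 199) = 1/(-532) = -1/532)
Z = 110949663/532 (Z = 208552 - 1/532 = 110949663/532 ≈ 2.0855e+5)
Y = -423/476069 (Y = (300 + ((78 + 209) + 29) - 193)/(-476069) = (300 + (287 + 29) - 193)*(-1/476069) = (300 + 316 - 193)*(-1/476069) = 423*(-1/476069) = -423/476069 ≈ -0.00088853)
Z + Y = 110949663/532 - 423/476069 = 52819694889711/253268708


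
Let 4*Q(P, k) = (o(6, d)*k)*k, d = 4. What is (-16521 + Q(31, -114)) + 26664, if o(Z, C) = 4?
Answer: 23139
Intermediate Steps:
Q(P, k) = k² (Q(P, k) = ((4*k)*k)/4 = (4*k²)/4 = k²)
(-16521 + Q(31, -114)) + 26664 = (-16521 + (-114)²) + 26664 = (-16521 + 12996) + 26664 = -3525 + 26664 = 23139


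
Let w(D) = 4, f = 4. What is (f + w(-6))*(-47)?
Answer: -376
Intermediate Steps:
(f + w(-6))*(-47) = (4 + 4)*(-47) = 8*(-47) = -376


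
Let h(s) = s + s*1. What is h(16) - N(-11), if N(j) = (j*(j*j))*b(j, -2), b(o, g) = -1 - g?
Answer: 1363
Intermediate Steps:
N(j) = j**3 (N(j) = (j*(j*j))*(-1 - 1*(-2)) = (j*j**2)*(-1 + 2) = j**3*1 = j**3)
h(s) = 2*s (h(s) = s + s = 2*s)
h(16) - N(-11) = 2*16 - 1*(-11)**3 = 32 - 1*(-1331) = 32 + 1331 = 1363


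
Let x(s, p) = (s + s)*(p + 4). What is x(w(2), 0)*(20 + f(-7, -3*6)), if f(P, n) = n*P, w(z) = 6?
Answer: 7008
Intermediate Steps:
x(s, p) = 2*s*(4 + p) (x(s, p) = (2*s)*(4 + p) = 2*s*(4 + p))
f(P, n) = P*n
x(w(2), 0)*(20 + f(-7, -3*6)) = (2*6*(4 + 0))*(20 - (-21)*6) = (2*6*4)*(20 - 7*(-18)) = 48*(20 + 126) = 48*146 = 7008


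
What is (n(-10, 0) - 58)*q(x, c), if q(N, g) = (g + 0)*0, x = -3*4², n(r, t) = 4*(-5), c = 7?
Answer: 0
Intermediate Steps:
n(r, t) = -20
x = -48 (x = -3*16 = -48)
q(N, g) = 0 (q(N, g) = g*0 = 0)
(n(-10, 0) - 58)*q(x, c) = (-20 - 58)*0 = -78*0 = 0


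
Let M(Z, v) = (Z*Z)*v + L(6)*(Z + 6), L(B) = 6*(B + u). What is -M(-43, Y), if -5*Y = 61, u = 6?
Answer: 126109/5 ≈ 25222.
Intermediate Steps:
Y = -61/5 (Y = -⅕*61 = -61/5 ≈ -12.200)
L(B) = 36 + 6*B (L(B) = 6*(B + 6) = 6*(6 + B) = 36 + 6*B)
M(Z, v) = 432 + 72*Z + v*Z² (M(Z, v) = (Z*Z)*v + (36 + 6*6)*(Z + 6) = Z²*v + (36 + 36)*(6 + Z) = v*Z² + 72*(6 + Z) = v*Z² + (432 + 72*Z) = 432 + 72*Z + v*Z²)
-M(-43, Y) = -(432 + 72*(-43) - 61/5*(-43)²) = -(432 - 3096 - 61/5*1849) = -(432 - 3096 - 112789/5) = -1*(-126109/5) = 126109/5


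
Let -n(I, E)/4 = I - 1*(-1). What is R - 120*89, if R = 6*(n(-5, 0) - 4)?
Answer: -10608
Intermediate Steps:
n(I, E) = -4 - 4*I (n(I, E) = -4*(I - 1*(-1)) = -4*(I + 1) = -4*(1 + I) = -4 - 4*I)
R = 72 (R = 6*((-4 - 4*(-5)) - 4) = 6*((-4 + 20) - 4) = 6*(16 - 4) = 6*12 = 72)
R - 120*89 = 72 - 120*89 = 72 - 10680 = -10608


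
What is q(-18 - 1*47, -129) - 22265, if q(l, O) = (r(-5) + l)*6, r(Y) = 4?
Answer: -22631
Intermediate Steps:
q(l, O) = 24 + 6*l (q(l, O) = (4 + l)*6 = 24 + 6*l)
q(-18 - 1*47, -129) - 22265 = (24 + 6*(-18 - 1*47)) - 22265 = (24 + 6*(-18 - 47)) - 22265 = (24 + 6*(-65)) - 22265 = (24 - 390) - 22265 = -366 - 22265 = -22631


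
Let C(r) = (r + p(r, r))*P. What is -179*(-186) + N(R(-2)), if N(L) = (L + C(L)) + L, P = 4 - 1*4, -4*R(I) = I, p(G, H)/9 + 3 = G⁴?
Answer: 33295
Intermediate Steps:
p(G, H) = -27 + 9*G⁴
R(I) = -I/4
P = 0 (P = 4 - 4 = 0)
C(r) = 0 (C(r) = (r + (-27 + 9*r⁴))*0 = (-27 + r + 9*r⁴)*0 = 0)
N(L) = 2*L (N(L) = (L + 0) + L = L + L = 2*L)
-179*(-186) + N(R(-2)) = -179*(-186) + 2*(-¼*(-2)) = 33294 + 2*(½) = 33294 + 1 = 33295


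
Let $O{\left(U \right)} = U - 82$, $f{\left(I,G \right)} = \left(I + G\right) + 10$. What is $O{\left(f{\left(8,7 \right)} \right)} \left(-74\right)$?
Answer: $4218$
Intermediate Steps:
$f{\left(I,G \right)} = 10 + G + I$ ($f{\left(I,G \right)} = \left(G + I\right) + 10 = 10 + G + I$)
$O{\left(U \right)} = -82 + U$
$O{\left(f{\left(8,7 \right)} \right)} \left(-74\right) = \left(-82 + \left(10 + 7 + 8\right)\right) \left(-74\right) = \left(-82 + 25\right) \left(-74\right) = \left(-57\right) \left(-74\right) = 4218$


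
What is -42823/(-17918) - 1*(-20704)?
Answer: 21824535/1054 ≈ 20706.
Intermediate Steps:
-42823/(-17918) - 1*(-20704) = -42823*(-1/17918) + 20704 = 2519/1054 + 20704 = 21824535/1054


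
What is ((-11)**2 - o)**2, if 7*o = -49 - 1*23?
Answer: 844561/49 ≈ 17236.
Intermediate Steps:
o = -72/7 (o = (-49 - 1*23)/7 = (-49 - 23)/7 = (1/7)*(-72) = -72/7 ≈ -10.286)
((-11)**2 - o)**2 = ((-11)**2 - 1*(-72/7))**2 = (121 + 72/7)**2 = (919/7)**2 = 844561/49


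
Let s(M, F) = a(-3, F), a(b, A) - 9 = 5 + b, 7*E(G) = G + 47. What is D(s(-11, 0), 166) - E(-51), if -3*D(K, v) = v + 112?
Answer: -1934/21 ≈ -92.095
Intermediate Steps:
E(G) = 47/7 + G/7 (E(G) = (G + 47)/7 = (47 + G)/7 = 47/7 + G/7)
a(b, A) = 14 + b (a(b, A) = 9 + (5 + b) = 14 + b)
s(M, F) = 11 (s(M, F) = 14 - 3 = 11)
D(K, v) = -112/3 - v/3 (D(K, v) = -(v + 112)/3 = -(112 + v)/3 = -112/3 - v/3)
D(s(-11, 0), 166) - E(-51) = (-112/3 - ⅓*166) - (47/7 + (⅐)*(-51)) = (-112/3 - 166/3) - (47/7 - 51/7) = -278/3 - 1*(-4/7) = -278/3 + 4/7 = -1934/21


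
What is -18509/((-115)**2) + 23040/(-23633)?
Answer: -742127197/312546425 ≈ -2.3745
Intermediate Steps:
-18509/((-115)**2) + 23040/(-23633) = -18509/13225 + 23040*(-1/23633) = -18509*1/13225 - 23040/23633 = -18509/13225 - 23040/23633 = -742127197/312546425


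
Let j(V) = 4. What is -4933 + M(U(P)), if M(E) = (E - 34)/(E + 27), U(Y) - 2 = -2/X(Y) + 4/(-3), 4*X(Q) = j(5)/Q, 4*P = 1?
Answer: -804282/163 ≈ -4934.2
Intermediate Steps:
P = ¼ (P = (¼)*1 = ¼ ≈ 0.25000)
X(Q) = 1/Q (X(Q) = (4/Q)/4 = 1/Q)
U(Y) = ⅔ - 2*Y (U(Y) = 2 + (-2*Y + 4/(-3)) = 2 + (-2*Y + 4*(-⅓)) = 2 + (-2*Y - 4/3) = 2 + (-4/3 - 2*Y) = ⅔ - 2*Y)
M(E) = (-34 + E)/(27 + E)
-4933 + M(U(P)) = -4933 + (-34 + (⅔ - 2*¼))/(27 + (⅔ - 2*¼)) = -4933 + (-34 + (⅔ - ½))/(27 + (⅔ - ½)) = -4933 + (-34 + ⅙)/(27 + ⅙) = -4933 - 203/6/(163/6) = -4933 + (6/163)*(-203/6) = -4933 - 203/163 = -804282/163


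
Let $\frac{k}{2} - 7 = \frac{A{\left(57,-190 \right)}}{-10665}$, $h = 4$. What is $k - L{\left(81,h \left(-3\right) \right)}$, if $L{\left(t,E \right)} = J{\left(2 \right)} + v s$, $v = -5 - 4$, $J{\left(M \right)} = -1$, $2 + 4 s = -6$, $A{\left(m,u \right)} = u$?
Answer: $- \frac{6323}{2133} \approx -2.9644$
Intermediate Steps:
$s = -2$ ($s = - \frac{1}{2} + \frac{1}{4} \left(-6\right) = - \frac{1}{2} - \frac{3}{2} = -2$)
$v = -9$
$L{\left(t,E \right)} = 17$ ($L{\left(t,E \right)} = -1 - -18 = -1 + 18 = 17$)
$k = \frac{29938}{2133}$ ($k = 14 + 2 \left(- \frac{190}{-10665}\right) = 14 + 2 \left(\left(-190\right) \left(- \frac{1}{10665}\right)\right) = 14 + 2 \cdot \frac{38}{2133} = 14 + \frac{76}{2133} = \frac{29938}{2133} \approx 14.036$)
$k - L{\left(81,h \left(-3\right) \right)} = \frac{29938}{2133} - 17 = - \frac{6323}{2133}$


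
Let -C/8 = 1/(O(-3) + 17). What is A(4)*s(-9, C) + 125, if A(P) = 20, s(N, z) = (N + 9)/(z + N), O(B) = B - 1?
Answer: 125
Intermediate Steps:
O(B) = -1 + B
C = -8/13 (C = -8/((-1 - 3) + 17) = -8/(-4 + 17) = -8/13 ≈ -0.61539)
s(N, z) = (9 + N)/(N + z)
A(4)*s(-9, C) + 125 = 20*((9 - 9)/(-9 - 8/13)) + 125 = 20*(0/(-125/13)) + 125 = 20*(-13/125*0) + 125 = 20*0 + 125 = 0 + 125 = 125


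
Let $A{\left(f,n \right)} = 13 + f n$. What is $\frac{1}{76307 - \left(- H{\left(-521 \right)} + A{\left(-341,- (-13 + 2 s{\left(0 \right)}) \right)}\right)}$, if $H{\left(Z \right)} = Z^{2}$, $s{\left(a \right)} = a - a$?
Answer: $\frac{1}{352168} \approx 2.8396 \cdot 10^{-6}$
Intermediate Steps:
$s{\left(a \right)} = 0$
$\frac{1}{76307 - \left(- H{\left(-521 \right)} + A{\left(-341,- (-13 + 2 s{\left(0 \right)}) \right)}\right)} = \frac{1}{76307 - \left(13 - 271441 - - 341 \left(-13 + 2 \cdot 0\right)\right)} = \frac{1}{76307 + \left(271441 - \left(13 - 341 \left(- (-13 + 0)\right)\right)\right)} = \frac{1}{76307 + \left(271441 - \left(13 - 341 \left(\left(-1\right) \left(-13\right)\right)\right)\right)} = \frac{1}{76307 + \left(271441 - \left(13 - 4433\right)\right)} = \frac{1}{76307 + \left(271441 - -4420\right)} = \frac{1}{76307 + \left(271441 + 4420\right)} = \frac{1}{76307 + 275861} = \frac{1}{352168}$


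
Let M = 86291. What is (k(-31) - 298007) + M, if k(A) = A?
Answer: -211747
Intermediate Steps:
(k(-31) - 298007) + M = (-31 - 298007) + 86291 = -298038 + 86291 = -211747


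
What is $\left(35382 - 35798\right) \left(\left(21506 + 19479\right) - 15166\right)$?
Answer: $-10740704$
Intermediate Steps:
$\left(35382 - 35798\right) \left(\left(21506 + 19479\right) - 15166\right) = - 416 \left(40985 - 15166\right) = \left(-416\right) 25819 = -10740704$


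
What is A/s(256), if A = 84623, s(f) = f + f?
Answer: 84623/512 ≈ 165.28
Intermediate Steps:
s(f) = 2*f
A/s(256) = 84623/((2*256)) = 84623/512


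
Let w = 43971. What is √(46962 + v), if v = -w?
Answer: √2991 ≈ 54.690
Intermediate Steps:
v = -43971 (v = -1*43971 = -43971)
√(46962 + v) = √(46962 - 43971) = √2991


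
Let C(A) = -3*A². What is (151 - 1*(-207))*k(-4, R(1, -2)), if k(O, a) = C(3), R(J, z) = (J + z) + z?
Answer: -9666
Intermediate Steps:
R(J, z) = J + 2*z
k(O, a) = -27 (k(O, a) = -3*3² = -3*9 = -27)
(151 - 1*(-207))*k(-4, R(1, -2)) = (151 - 1*(-207))*(-27) = (151 + 207)*(-27) = 358*(-27) = -9666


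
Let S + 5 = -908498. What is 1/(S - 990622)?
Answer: -1/1899125 ≈ -5.2656e-7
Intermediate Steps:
S = -908503 (S = -5 - 908498 = -908503)
1/(S - 990622) = 1/(-908503 - 990622) = 1/(-1899125) = -1/1899125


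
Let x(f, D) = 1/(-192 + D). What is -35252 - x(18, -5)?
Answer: -6944643/197 ≈ -35252.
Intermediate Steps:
-35252 - x(18, -5) = -35252 - 1/(-192 - 5) = -35252 - 1/(-197) = -35252 - 1*(-1/197) = -35252 + 1/197 = -6944643/197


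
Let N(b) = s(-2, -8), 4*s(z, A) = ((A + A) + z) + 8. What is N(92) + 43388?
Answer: 86771/2 ≈ 43386.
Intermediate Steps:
s(z, A) = 2 + A/2 + z/4 (s(z, A) = (((A + A) + z) + 8)/4 = ((2*A + z) + 8)/4 = ((z + 2*A) + 8)/4 = (8 + z + 2*A)/4 = 2 + A/2 + z/4)
N(b) = -5/2 (N(b) = 2 + (½)*(-8) + (¼)*(-2) = 2 - 4 - ½ = -5/2)
N(92) + 43388 = -5/2 + 43388 = 86771/2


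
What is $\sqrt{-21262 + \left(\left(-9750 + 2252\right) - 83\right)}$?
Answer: $i \sqrt{28843} \approx 169.83 i$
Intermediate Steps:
$\sqrt{-21262 + \left(\left(-9750 + 2252\right) - 83\right)} = \sqrt{-21262 - 7581} = \sqrt{-28843} = i \sqrt{28843}$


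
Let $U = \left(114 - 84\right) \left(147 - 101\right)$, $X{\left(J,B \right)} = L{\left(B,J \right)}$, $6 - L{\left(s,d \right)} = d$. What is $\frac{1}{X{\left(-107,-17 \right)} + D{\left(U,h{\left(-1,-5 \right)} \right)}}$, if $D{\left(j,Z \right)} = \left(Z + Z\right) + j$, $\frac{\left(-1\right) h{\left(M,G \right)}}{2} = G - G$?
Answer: $\frac{1}{1493} \approx 0.00066979$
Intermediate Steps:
$L{\left(s,d \right)} = 6 - d$
$h{\left(M,G \right)} = 0$ ($h{\left(M,G \right)} = - 2 \left(G - G\right) = \left(-2\right) 0 = 0$)
$X{\left(J,B \right)} = 6 - J$
$U = 1380$ ($U = 30 \cdot 46 = 1380$)
$D{\left(j,Z \right)} = j + 2 Z$ ($D{\left(j,Z \right)} = 2 Z + j = j + 2 Z$)
$\frac{1}{X{\left(-107,-17 \right)} + D{\left(U,h{\left(-1,-5 \right)} \right)}} = \frac{1}{\left(6 - -107\right) + \left(1380 + 2 \cdot 0\right)} = \frac{1}{\left(6 + 107\right) + \left(1380 + 0\right)} = \frac{1}{113 + 1380} = \frac{1}{1493}$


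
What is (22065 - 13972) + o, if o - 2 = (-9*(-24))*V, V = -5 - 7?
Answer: 5503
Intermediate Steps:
V = -12
o = -2590 (o = 2 - 9*(-24)*(-12) = 2 + 216*(-12) = 2 - 2592 = -2590)
(22065 - 13972) + o = (22065 - 13972) - 2590 = 8093 - 2590 = 5503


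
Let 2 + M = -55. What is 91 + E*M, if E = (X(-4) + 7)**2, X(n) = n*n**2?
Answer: -185102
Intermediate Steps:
X(n) = n**3
M = -57 (M = -2 - 55 = -57)
E = 3249 (E = ((-4)**3 + 7)**2 = (-64 + 7)**2 = (-57)**2 = 3249)
91 + E*M = 91 + 3249*(-57) = 91 - 185193 = -185102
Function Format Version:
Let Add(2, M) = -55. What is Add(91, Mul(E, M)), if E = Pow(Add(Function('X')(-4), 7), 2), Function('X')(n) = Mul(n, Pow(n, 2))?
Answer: -185102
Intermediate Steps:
Function('X')(n) = Pow(n, 3)
M = -57 (M = Add(-2, -55) = -57)
E = 3249 (E = Pow(Add(Pow(-4, 3), 7), 2) = Pow(Add(-64, 7), 2) = Pow(-57, 2) = 3249)
Add(91, Mul(E, M)) = Add(91, Mul(3249, -57)) = Add(91, -185193) = -185102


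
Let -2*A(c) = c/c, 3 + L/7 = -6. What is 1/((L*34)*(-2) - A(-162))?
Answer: 2/8569 ≈ 0.00023340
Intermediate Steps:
L = -63 (L = -21 + 7*(-6) = -21 - 42 = -63)
A(c) = -1/2 (A(c) = -c/(2*c) = -1/2*1 = -1/2)
1/((L*34)*(-2) - A(-162)) = 1/(-63*34*(-2) - 1*(-1/2)) = 1/(-2142*(-2) + 1/2) = 1/(4284 + 1/2) = 1/(8569/2) = 2/8569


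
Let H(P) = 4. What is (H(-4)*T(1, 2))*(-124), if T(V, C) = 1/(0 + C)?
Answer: -248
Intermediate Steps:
T(V, C) = 1/C
(H(-4)*T(1, 2))*(-124) = (4/2)*(-124) = (4*(1/2))*(-124) = 2*(-124) = -248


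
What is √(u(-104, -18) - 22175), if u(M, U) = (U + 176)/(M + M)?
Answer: I*√59963254/52 ≈ 148.92*I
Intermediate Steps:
u(M, U) = (176 + U)/(2*M) (u(M, U) = (176 + U)/((2*M)) = (176 + U)*(1/(2*M)) = (176 + U)/(2*M))
√(u(-104, -18) - 22175) = √((½)*(176 - 18)/(-104) - 22175) = √((½)*(-1/104)*158 - 22175) = √(-79/104 - 22175) = √(-2306279/104) = I*√59963254/52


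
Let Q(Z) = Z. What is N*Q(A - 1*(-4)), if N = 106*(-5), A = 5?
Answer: -4770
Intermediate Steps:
N = -530
N*Q(A - 1*(-4)) = -530*(5 - 1*(-4)) = -530*(5 + 4) = -530*9 = -4770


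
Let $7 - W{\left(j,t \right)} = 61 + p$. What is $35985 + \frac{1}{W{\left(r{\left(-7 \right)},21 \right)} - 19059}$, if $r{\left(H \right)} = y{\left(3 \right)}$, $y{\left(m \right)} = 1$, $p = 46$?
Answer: $\frac{689436614}{19159} \approx 35985.0$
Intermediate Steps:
$r{\left(H \right)} = 1$
$W{\left(j,t \right)} = -100$ ($W{\left(j,t \right)} = 7 - \left(61 + 46\right) = 7 - 107 = -100$)
$35985 + \frac{1}{W{\left(r{\left(-7 \right)},21 \right)} - 19059} = 35985 + \frac{1}{-100 - 19059} = 35985 + \frac{1}{-19159} = 35985 - \frac{1}{19159} = \frac{689436614}{19159}$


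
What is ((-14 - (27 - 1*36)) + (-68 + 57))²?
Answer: 256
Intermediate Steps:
((-14 - (27 - 1*36)) + (-68 + 57))² = ((-14 - (27 - 36)) - 11)² = ((-14 - 1*(-9)) - 11)² = ((-14 + 9) - 11)² = (-5 - 11)² = (-16)² = 256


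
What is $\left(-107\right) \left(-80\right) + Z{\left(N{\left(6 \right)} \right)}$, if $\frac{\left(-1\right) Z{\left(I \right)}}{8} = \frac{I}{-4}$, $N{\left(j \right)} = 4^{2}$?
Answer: $8592$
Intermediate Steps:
$N{\left(j \right)} = 16$
$Z{\left(I \right)} = 2 I$ ($Z{\left(I \right)} = - 8 \frac{I}{-4} = - 8 I \left(- \frac{1}{4}\right) = - 8 \left(- \frac{I}{4}\right) = 2 I$)
$\left(-107\right) \left(-80\right) + Z{\left(N{\left(6 \right)} \right)} = \left(-107\right) \left(-80\right) + 2 \cdot 16 = 8560 + 32 = 8592$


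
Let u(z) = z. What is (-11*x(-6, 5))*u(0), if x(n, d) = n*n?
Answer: 0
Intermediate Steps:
x(n, d) = n²
(-11*x(-6, 5))*u(0) = -11*(-6)²*0 = -11*36*0 = -396*0 = 0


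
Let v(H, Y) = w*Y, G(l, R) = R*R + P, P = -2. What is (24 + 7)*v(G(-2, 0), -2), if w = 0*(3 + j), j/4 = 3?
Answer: 0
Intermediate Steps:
j = 12 (j = 4*3 = 12)
G(l, R) = -2 + R² (G(l, R) = R*R - 2 = R² - 2 = -2 + R²)
w = 0 (w = 0*(3 + 12) = 0*15 = 0)
v(H, Y) = 0 (v(H, Y) = 0*Y = 0)
(24 + 7)*v(G(-2, 0), -2) = (24 + 7)*0 = 31*0 = 0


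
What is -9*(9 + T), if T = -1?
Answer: -72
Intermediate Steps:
-9*(9 + T) = -9*(9 - 1) = -9*8 = -72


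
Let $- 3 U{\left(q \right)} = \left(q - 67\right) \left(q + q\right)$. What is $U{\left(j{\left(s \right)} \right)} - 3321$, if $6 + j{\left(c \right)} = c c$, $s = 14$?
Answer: $-18901$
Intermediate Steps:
$j{\left(c \right)} = -6 + c^{2}$ ($j{\left(c \right)} = -6 + c c = -6 + c^{2}$)
$U{\left(q \right)} = - \frac{2 q \left(-67 + q\right)}{3}$ ($U{\left(q \right)} = - \frac{\left(q - 67\right) \left(q + q\right)}{3} = - \frac{\left(-67 + q\right) 2 q}{3} = - \frac{2 q \left(-67 + q\right)}{3}$)
$U{\left(j{\left(s \right)} \right)} - 3321 = \frac{2 \left(-6 + 14^{2}\right) \left(67 - \left(-6 + 14^{2}\right)\right)}{3} - 3321 = \frac{2 \left(-6 + 196\right) \left(67 - \left(-6 + 196\right)\right)}{3} - 3321 = \frac{2}{3} \cdot 190 \left(67 - 190\right) - 3321 = \frac{2}{3} \cdot 190 \left(-123\right) - 3321 = -15580 - 3321 = -18901$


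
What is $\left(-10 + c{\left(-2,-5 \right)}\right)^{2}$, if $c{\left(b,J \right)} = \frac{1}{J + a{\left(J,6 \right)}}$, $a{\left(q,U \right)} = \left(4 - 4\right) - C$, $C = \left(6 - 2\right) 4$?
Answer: $\frac{44521}{441} \approx 100.95$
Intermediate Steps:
$C = 16$ ($C = 4 \cdot 4 = 16$)
$a{\left(q,U \right)} = -16$ ($a{\left(q,U \right)} = \left(4 - 4\right) - 16 = 0 - 16 = -16$)
$c{\left(b,J \right)} = \frac{1}{-16 + J}$ ($c{\left(b,J \right)} = \frac{1}{J - 16} = \frac{1}{-16 + J}$)
$\left(-10 + c{\left(-2,-5 \right)}\right)^{2} = \left(-10 + \frac{1}{-16 - 5}\right)^{2} = \left(-10 + \frac{1}{-21}\right)^{2} = \left(-10 - \frac{1}{21}\right)^{2} = \left(- \frac{211}{21}\right)^{2} = \frac{44521}{441}$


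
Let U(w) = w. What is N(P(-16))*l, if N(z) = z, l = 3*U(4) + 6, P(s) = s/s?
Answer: 18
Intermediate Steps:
P(s) = 1
l = 18 (l = 3*4 + 6 = 12 + 6 = 18)
N(P(-16))*l = 1*18 = 18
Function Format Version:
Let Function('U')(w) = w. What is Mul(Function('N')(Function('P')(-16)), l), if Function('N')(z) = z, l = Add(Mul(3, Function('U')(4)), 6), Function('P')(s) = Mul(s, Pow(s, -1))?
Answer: 18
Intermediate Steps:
Function('P')(s) = 1
l = 18 (l = Add(Mul(3, 4), 6) = Add(12, 6) = 18)
Mul(Function('N')(Function('P')(-16)), l) = Mul(1, 18) = 18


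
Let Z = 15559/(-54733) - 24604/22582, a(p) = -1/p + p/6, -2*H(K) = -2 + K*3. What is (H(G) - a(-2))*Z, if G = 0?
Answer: -606430025/529705974 ≈ -1.1448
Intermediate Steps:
H(K) = 1 - 3*K/2 (H(K) = -(-2 + K*3)/2 = -(-2 + 3*K)/2 = 1 - 3*K/2)
a(p) = -1/p + p/6 (a(p) = -1/p + p*(1/6) = -1/p + p/6)
Z = -121286005/88284329 (Z = 15559*(-1/54733) - 24604*1/22582 = -15559/54733 - 12302/11291 = -121286005/88284329 ≈ -1.3738)
(H(G) - a(-2))*Z = ((1 - 3/2*0) - (-1/(-2) + (1/6)*(-2)))*(-121286005/88284329) = ((1 + 0) - (-1*(-1/2) - 1/3))*(-121286005/88284329) = (1 - (1/2 - 1/3))*(-121286005/88284329) = (1 - 1*1/6)*(-121286005/88284329) = (1 - 1/6)*(-121286005/88284329) = (5/6)*(-121286005/88284329) = -606430025/529705974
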